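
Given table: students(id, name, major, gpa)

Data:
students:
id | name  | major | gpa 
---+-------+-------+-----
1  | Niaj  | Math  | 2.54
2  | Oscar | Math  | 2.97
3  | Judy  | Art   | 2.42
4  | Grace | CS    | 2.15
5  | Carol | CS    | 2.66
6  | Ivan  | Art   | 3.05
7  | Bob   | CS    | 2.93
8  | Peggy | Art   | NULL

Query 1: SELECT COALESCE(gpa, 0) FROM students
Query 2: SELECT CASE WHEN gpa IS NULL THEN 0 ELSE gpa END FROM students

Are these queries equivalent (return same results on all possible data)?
Yes, equivalent

Both queries return: [(0,), (2.15,), (2.42,), (2.54,), (2.66,), (2.93,), (2.97,), (3.05,)]

Reason: COALESCE vs CASE for NULL handling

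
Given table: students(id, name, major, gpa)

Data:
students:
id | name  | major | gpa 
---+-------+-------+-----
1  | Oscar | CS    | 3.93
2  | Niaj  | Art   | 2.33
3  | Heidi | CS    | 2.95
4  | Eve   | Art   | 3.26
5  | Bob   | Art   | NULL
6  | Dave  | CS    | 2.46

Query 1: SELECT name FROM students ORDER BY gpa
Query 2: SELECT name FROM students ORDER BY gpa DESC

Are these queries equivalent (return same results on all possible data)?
No, not equivalent

Query 1 returns: [('Bob',), ('Niaj',), ('Dave',), ('Heidi',), ('Eve',), ('Oscar',)]
Query 2 returns: [('Oscar',), ('Eve',), ('Heidi',), ('Dave',), ('Niaj',), ('Bob',)]

Reason: ASC vs DESC gives opposite ordering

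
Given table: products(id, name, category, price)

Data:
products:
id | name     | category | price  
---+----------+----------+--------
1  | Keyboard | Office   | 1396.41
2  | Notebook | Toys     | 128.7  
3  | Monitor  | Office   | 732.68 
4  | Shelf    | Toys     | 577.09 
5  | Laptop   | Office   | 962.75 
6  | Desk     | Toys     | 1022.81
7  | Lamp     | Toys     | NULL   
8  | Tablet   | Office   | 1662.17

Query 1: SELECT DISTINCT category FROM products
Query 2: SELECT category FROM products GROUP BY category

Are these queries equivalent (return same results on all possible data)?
Yes, equivalent

Both queries return: [('Office',), ('Toys',)]

Reason: Both get unique categorys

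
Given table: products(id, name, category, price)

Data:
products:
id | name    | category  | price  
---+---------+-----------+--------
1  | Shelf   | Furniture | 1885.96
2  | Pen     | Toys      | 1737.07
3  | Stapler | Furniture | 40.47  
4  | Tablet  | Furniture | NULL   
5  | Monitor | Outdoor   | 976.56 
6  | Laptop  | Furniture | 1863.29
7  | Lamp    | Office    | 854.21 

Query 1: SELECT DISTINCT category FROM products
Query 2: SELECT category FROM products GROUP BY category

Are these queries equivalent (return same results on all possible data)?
Yes, equivalent

Both queries return: [('Furniture',), ('Office',), ('Outdoor',), ('Toys',)]

Reason: Both get unique categorys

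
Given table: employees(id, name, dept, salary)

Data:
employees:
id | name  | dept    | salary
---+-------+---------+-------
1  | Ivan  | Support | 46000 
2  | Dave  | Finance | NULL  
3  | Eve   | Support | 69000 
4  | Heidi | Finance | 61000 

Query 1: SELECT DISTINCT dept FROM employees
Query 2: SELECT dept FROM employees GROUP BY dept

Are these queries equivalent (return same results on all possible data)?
Yes, equivalent

Both queries return: [('Finance',), ('Support',)]

Reason: Both get unique depts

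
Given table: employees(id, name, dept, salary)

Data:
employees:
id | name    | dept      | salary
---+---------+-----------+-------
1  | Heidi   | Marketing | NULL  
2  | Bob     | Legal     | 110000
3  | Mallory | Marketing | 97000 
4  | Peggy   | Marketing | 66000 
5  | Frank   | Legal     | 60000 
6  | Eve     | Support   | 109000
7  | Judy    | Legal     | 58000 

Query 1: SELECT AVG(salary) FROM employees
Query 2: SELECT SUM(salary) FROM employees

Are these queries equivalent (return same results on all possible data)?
No, not equivalent

Query 1 returns: [(83333.33333333333,)]
Query 2 returns: [(500000,)]

Reason: AVG vs SUM give different aggregate values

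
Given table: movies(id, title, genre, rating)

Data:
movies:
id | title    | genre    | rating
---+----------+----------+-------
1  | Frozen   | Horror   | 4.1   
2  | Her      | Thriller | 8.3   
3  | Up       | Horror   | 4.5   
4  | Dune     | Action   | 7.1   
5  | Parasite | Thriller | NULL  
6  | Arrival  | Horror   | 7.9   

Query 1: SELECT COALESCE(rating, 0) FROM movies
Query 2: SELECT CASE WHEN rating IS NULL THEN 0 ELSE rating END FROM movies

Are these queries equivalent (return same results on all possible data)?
Yes, equivalent

Both queries return: [(0,), (4.1,), (4.5,), (7.1,), (7.9,), (8.3,)]

Reason: COALESCE vs CASE for NULL handling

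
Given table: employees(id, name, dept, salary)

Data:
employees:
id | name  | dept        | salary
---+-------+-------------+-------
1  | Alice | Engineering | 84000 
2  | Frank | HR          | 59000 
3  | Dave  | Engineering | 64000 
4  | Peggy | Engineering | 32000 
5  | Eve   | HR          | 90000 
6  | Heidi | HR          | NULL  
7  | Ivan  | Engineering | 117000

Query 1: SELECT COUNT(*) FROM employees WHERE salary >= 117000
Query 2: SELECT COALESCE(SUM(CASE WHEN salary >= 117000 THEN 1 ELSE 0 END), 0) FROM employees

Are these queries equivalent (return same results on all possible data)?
Yes, equivalent

Both queries return: [(1,)]

Reason: COUNT with WHERE vs conditional SUM (COALESCE handles empty-table NULL)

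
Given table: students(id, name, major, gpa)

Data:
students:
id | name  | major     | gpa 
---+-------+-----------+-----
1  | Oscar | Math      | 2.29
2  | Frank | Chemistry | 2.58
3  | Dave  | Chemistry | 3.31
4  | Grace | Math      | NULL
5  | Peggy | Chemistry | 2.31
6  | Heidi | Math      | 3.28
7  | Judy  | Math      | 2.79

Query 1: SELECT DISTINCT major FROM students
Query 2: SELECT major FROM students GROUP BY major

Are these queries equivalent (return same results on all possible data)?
Yes, equivalent

Both queries return: [('Chemistry',), ('Math',)]

Reason: Both get unique majors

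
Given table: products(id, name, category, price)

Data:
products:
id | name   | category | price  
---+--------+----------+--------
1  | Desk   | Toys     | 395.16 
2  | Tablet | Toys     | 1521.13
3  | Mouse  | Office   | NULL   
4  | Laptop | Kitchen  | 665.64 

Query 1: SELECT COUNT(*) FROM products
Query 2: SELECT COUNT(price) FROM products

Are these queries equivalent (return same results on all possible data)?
No, not equivalent

Query 1 returns: [(4,)]
Query 2 returns: [(3,)]

Reason: COUNT(*) includes NULLs, COUNT(column) excludes them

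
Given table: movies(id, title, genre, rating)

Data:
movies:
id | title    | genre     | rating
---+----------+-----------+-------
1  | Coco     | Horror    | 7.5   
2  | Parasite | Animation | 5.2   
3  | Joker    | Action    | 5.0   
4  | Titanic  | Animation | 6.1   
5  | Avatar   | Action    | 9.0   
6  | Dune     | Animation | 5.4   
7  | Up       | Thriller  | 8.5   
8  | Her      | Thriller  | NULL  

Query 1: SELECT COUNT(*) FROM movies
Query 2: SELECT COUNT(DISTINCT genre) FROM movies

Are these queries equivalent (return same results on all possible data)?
No, not equivalent

Query 1 returns: [(8,)]
Query 2 returns: [(4,)]

Reason: COUNT(*) counts rows, COUNT(DISTINCT genre) counts unique genres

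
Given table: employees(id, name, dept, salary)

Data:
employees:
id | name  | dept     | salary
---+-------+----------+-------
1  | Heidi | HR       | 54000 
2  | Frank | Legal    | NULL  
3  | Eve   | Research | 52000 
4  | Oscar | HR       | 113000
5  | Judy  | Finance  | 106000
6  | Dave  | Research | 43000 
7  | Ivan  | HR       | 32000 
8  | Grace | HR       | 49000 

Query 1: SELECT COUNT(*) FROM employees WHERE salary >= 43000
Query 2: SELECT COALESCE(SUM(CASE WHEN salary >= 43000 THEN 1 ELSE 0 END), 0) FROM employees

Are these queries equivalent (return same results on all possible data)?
Yes, equivalent

Both queries return: [(6,)]

Reason: COUNT with WHERE vs conditional SUM (COALESCE handles empty-table NULL)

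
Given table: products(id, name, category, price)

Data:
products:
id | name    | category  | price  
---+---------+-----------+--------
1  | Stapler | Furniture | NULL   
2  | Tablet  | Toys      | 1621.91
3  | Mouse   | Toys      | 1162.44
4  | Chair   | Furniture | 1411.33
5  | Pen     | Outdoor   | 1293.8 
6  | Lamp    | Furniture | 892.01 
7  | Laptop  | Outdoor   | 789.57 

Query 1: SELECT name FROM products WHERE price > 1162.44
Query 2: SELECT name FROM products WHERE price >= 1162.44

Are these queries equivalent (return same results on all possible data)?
No, not equivalent

Query 1 returns: [('Tablet',), ('Chair',), ('Pen',)]
Query 2 returns: [('Tablet',), ('Mouse',), ('Chair',), ('Pen',)]

Reason: > vs >= gives different results when price = 1162.44 exists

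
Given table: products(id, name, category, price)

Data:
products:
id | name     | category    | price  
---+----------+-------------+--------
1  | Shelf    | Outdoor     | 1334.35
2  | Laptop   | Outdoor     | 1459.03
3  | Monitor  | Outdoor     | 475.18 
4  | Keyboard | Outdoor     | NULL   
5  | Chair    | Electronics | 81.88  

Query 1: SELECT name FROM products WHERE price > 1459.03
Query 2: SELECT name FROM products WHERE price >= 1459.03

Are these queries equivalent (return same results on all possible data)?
No, not equivalent

Query 1 returns: []
Query 2 returns: [('Laptop',)]

Reason: > vs >= gives different results when price = 1459.03 exists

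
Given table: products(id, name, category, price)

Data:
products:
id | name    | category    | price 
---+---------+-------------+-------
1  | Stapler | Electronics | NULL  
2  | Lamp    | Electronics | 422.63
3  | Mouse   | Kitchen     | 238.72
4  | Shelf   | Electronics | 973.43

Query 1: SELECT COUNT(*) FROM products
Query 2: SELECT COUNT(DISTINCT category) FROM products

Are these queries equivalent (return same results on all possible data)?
No, not equivalent

Query 1 returns: [(4,)]
Query 2 returns: [(2,)]

Reason: COUNT(*) counts rows, COUNT(DISTINCT category) counts unique categorys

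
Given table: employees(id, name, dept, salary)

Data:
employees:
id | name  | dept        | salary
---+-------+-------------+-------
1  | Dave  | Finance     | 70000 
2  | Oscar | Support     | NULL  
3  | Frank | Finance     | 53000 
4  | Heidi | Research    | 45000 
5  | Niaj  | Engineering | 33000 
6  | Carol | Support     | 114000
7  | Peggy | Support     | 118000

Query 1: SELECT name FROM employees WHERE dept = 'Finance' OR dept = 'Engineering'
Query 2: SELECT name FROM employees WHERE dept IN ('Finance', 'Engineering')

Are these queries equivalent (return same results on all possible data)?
Yes, equivalent

Both queries return: [('Dave',), ('Frank',), ('Niaj',)]

Reason: OR vs IN are equivalent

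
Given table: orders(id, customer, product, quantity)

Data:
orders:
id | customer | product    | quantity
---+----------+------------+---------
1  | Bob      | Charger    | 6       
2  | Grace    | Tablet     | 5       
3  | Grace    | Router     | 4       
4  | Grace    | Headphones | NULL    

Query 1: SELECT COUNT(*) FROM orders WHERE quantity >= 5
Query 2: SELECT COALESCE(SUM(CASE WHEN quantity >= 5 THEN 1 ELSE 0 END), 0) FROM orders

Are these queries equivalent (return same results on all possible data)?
Yes, equivalent

Both queries return: [(2,)]

Reason: COUNT with WHERE vs conditional SUM (COALESCE handles empty-table NULL)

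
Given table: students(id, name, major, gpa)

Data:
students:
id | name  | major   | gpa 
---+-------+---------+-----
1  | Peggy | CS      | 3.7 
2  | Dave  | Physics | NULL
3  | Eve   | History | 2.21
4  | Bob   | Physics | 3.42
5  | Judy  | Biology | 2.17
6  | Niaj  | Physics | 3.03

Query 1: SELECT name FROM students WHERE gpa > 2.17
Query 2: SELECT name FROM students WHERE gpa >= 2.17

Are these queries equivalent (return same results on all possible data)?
No, not equivalent

Query 1 returns: [('Peggy',), ('Eve',), ('Bob',), ('Niaj',)]
Query 2 returns: [('Peggy',), ('Eve',), ('Bob',), ('Judy',), ('Niaj',)]

Reason: > vs >= gives different results when gpa = 2.17 exists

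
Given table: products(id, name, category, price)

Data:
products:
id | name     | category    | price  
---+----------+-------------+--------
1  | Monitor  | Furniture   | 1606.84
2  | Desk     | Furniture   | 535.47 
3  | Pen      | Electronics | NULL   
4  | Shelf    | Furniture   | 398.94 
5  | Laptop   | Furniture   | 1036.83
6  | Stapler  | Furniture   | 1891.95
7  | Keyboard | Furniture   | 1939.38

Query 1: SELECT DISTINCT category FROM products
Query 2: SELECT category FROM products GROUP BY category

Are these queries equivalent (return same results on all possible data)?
Yes, equivalent

Both queries return: [('Electronics',), ('Furniture',)]

Reason: Both get unique categorys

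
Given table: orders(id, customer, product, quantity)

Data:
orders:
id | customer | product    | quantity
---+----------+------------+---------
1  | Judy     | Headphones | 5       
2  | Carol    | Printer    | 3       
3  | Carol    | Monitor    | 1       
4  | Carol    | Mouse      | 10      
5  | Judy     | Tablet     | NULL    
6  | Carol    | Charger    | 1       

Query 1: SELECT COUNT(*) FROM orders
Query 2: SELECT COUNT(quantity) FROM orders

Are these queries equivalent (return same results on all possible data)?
No, not equivalent

Query 1 returns: [(6,)]
Query 2 returns: [(5,)]

Reason: COUNT(*) includes NULLs, COUNT(column) excludes them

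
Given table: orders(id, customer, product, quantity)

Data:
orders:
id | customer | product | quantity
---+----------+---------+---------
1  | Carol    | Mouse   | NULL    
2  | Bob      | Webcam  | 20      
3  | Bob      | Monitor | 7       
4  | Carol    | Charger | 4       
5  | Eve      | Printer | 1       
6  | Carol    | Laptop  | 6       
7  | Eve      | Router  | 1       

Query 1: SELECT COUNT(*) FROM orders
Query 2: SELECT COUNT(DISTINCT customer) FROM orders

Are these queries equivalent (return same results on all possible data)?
No, not equivalent

Query 1 returns: [(7,)]
Query 2 returns: [(3,)]

Reason: COUNT(*) counts rows, COUNT(DISTINCT customer) counts unique customers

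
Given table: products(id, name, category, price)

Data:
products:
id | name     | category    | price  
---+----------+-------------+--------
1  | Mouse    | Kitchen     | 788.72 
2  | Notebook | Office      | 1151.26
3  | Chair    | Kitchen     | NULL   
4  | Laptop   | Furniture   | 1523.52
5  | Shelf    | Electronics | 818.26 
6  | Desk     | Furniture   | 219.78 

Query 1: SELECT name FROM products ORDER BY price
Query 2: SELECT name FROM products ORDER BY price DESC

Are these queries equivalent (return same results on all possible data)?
No, not equivalent

Query 1 returns: [('Chair',), ('Desk',), ('Mouse',), ('Shelf',), ('Notebook',), ('Laptop',)]
Query 2 returns: [('Laptop',), ('Notebook',), ('Shelf',), ('Mouse',), ('Desk',), ('Chair',)]

Reason: ASC vs DESC gives opposite ordering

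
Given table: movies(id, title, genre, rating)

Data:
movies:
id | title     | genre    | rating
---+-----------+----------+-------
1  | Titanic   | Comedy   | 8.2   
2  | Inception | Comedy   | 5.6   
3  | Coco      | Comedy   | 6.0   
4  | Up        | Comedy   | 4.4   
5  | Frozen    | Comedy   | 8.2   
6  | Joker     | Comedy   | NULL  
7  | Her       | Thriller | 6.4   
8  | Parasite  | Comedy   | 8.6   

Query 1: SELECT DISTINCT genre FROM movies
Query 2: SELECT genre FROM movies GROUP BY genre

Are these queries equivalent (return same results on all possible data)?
Yes, equivalent

Both queries return: [('Comedy',), ('Thriller',)]

Reason: Both get unique genres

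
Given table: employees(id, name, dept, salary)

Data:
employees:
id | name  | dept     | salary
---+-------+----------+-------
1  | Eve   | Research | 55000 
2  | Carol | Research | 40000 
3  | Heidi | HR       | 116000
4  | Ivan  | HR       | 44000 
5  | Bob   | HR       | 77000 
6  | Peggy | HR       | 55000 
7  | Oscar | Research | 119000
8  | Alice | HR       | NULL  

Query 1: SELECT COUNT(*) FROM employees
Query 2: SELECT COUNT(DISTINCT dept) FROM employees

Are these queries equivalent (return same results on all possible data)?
No, not equivalent

Query 1 returns: [(8,)]
Query 2 returns: [(2,)]

Reason: COUNT(*) counts rows, COUNT(DISTINCT dept) counts unique depts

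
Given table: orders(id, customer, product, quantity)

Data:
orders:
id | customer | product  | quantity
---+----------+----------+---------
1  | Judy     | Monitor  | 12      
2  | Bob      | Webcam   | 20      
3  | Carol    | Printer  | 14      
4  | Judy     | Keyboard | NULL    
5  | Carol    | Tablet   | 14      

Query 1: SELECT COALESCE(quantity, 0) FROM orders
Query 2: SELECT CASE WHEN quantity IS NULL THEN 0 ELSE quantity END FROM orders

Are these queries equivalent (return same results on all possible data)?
Yes, equivalent

Both queries return: [(0,), (12,), (14,), (14,), (20,)]

Reason: COALESCE vs CASE for NULL handling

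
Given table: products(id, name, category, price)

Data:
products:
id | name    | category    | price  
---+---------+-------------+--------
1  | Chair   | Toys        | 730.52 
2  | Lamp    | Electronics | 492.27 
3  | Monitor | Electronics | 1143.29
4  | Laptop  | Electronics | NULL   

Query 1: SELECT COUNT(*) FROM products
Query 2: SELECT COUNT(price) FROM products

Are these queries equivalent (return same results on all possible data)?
No, not equivalent

Query 1 returns: [(4,)]
Query 2 returns: [(3,)]

Reason: COUNT(*) includes NULLs, COUNT(column) excludes them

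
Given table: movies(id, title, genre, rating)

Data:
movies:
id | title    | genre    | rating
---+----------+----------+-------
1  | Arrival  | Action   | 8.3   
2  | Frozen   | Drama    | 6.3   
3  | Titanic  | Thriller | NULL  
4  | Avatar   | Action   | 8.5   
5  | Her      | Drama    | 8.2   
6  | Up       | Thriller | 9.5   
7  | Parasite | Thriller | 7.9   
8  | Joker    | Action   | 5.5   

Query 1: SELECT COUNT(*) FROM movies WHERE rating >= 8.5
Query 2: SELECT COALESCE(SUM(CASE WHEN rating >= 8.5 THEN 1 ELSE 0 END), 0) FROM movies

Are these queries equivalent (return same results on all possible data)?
Yes, equivalent

Both queries return: [(2,)]

Reason: COUNT with WHERE vs conditional SUM (COALESCE handles empty-table NULL)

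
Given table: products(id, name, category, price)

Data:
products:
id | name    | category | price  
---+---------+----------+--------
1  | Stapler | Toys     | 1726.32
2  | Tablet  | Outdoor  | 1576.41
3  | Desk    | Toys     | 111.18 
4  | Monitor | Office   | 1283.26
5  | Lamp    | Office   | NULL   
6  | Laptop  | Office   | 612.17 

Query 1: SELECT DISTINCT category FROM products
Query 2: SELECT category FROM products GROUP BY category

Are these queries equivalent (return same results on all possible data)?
Yes, equivalent

Both queries return: [('Office',), ('Outdoor',), ('Toys',)]

Reason: Both get unique categorys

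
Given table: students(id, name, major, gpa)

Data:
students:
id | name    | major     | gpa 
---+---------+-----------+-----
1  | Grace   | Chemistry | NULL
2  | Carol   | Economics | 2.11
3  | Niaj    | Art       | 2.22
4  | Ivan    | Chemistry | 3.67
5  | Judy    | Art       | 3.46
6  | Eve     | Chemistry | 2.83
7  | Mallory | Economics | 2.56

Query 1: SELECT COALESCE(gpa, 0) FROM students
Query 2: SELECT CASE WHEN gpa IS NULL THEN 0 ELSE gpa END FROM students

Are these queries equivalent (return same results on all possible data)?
Yes, equivalent

Both queries return: [(0,), (2.11,), (2.22,), (2.56,), (2.83,), (3.46,), (3.67,)]

Reason: COALESCE vs CASE for NULL handling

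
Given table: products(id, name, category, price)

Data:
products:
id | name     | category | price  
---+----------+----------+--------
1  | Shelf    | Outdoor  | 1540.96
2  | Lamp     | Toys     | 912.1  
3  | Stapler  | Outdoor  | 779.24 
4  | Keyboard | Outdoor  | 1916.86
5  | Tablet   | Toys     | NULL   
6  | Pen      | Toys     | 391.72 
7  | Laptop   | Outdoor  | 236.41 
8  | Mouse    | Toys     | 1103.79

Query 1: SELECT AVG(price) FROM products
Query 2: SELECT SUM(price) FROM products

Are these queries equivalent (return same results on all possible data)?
No, not equivalent

Query 1 returns: [(983.0114285714286,)]
Query 2 returns: [(6881.08,)]

Reason: AVG vs SUM give different aggregate values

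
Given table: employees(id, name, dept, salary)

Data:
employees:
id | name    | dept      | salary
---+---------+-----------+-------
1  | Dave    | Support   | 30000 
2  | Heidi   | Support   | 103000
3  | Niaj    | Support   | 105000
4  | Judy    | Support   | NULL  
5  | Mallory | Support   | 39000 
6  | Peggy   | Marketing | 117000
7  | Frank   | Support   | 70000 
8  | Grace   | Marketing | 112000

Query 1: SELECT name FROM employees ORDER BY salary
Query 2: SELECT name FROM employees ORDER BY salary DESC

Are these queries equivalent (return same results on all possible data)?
No, not equivalent

Query 1 returns: [('Judy',), ('Dave',), ('Mallory',), ('Frank',), ('Heidi',), ('Niaj',), ('Grace',), ('Peggy',)]
Query 2 returns: [('Peggy',), ('Grace',), ('Niaj',), ('Heidi',), ('Frank',), ('Mallory',), ('Dave',), ('Judy',)]

Reason: ASC vs DESC gives opposite ordering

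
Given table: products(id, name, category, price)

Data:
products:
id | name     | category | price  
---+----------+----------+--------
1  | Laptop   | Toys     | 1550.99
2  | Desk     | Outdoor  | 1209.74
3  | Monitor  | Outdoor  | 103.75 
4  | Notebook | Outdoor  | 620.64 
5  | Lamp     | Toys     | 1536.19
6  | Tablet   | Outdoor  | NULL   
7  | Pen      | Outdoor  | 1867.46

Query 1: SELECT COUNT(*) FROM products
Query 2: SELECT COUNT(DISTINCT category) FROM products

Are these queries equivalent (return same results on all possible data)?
No, not equivalent

Query 1 returns: [(7,)]
Query 2 returns: [(2,)]

Reason: COUNT(*) counts rows, COUNT(DISTINCT category) counts unique categorys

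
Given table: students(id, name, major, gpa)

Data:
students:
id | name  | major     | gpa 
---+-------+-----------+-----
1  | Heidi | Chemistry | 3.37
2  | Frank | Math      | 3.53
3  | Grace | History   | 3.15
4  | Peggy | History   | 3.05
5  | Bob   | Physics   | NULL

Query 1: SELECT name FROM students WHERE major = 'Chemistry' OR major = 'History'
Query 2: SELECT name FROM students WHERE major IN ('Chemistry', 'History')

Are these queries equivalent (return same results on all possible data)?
Yes, equivalent

Both queries return: [('Grace',), ('Heidi',), ('Peggy',)]

Reason: OR vs IN are equivalent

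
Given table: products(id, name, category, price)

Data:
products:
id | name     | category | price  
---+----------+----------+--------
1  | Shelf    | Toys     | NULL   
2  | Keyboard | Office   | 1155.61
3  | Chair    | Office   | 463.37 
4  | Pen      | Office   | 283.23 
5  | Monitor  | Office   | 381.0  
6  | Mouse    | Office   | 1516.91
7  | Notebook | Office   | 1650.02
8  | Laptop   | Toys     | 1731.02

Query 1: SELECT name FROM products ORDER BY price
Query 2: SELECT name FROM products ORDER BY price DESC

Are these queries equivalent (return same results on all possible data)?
No, not equivalent

Query 1 returns: [('Shelf',), ('Pen',), ('Monitor',), ('Chair',), ('Keyboard',), ('Mouse',), ('Notebook',), ('Laptop',)]
Query 2 returns: [('Laptop',), ('Notebook',), ('Mouse',), ('Keyboard',), ('Chair',), ('Monitor',), ('Pen',), ('Shelf',)]

Reason: ASC vs DESC gives opposite ordering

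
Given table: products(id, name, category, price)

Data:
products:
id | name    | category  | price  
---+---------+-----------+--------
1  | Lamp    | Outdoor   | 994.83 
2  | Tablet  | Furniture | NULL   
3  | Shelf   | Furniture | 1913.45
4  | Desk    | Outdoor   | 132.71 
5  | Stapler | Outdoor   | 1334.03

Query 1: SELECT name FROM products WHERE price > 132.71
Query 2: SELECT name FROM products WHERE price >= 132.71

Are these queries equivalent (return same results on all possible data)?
No, not equivalent

Query 1 returns: [('Lamp',), ('Shelf',), ('Stapler',)]
Query 2 returns: [('Lamp',), ('Shelf',), ('Desk',), ('Stapler',)]

Reason: > vs >= gives different results when price = 132.71 exists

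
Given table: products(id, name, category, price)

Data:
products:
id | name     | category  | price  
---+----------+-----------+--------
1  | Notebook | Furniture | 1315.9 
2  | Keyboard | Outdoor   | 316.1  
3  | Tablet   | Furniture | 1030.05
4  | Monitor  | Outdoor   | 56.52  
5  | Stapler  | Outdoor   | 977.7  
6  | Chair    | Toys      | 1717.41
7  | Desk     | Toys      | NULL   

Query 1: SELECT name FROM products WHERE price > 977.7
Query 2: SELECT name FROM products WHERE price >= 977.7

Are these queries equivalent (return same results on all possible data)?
No, not equivalent

Query 1 returns: [('Notebook',), ('Tablet',), ('Chair',)]
Query 2 returns: [('Notebook',), ('Tablet',), ('Stapler',), ('Chair',)]

Reason: > vs >= gives different results when price = 977.7 exists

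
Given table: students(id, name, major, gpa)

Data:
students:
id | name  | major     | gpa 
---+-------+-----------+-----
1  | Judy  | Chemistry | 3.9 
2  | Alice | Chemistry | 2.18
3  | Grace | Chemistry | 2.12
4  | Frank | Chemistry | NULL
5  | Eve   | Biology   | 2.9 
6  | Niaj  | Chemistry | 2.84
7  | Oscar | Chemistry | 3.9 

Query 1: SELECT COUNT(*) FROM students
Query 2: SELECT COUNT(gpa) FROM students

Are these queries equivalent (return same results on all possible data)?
No, not equivalent

Query 1 returns: [(7,)]
Query 2 returns: [(6,)]

Reason: COUNT(*) includes NULLs, COUNT(column) excludes them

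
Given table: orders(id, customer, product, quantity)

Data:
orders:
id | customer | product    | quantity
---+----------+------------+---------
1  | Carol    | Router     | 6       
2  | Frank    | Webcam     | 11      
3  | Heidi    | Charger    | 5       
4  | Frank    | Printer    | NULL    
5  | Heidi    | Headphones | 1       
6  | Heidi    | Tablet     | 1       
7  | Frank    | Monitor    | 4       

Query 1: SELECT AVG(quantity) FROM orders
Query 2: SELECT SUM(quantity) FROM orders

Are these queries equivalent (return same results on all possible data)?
No, not equivalent

Query 1 returns: [(4.666666666666667,)]
Query 2 returns: [(28,)]

Reason: AVG vs SUM give different aggregate values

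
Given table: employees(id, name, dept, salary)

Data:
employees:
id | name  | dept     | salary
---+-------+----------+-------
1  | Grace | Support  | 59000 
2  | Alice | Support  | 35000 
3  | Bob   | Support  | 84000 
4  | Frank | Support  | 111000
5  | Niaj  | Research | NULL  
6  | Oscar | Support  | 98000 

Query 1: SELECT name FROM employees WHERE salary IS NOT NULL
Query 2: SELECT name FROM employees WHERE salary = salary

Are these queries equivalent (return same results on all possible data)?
Yes, equivalent

Both queries return: [('Alice',), ('Bob',), ('Frank',), ('Grace',), ('Oscar',)]

Reason: IS NOT NULL vs self-equality (both exclude NULLs)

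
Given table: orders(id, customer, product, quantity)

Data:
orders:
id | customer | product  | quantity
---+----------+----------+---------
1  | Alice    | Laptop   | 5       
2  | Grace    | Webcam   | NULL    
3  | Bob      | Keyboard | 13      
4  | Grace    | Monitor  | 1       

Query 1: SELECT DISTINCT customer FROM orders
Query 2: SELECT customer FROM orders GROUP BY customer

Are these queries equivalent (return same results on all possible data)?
Yes, equivalent

Both queries return: [('Alice',), ('Bob',), ('Grace',)]

Reason: Both get unique customers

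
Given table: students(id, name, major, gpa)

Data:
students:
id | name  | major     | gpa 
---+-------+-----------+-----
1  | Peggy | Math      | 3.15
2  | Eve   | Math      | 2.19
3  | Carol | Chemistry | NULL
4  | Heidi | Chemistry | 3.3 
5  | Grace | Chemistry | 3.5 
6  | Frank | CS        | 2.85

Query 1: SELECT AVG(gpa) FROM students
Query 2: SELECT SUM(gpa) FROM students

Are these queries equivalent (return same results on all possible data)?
No, not equivalent

Query 1 returns: [(2.998,)]
Query 2 returns: [(14.99,)]

Reason: AVG vs SUM give different aggregate values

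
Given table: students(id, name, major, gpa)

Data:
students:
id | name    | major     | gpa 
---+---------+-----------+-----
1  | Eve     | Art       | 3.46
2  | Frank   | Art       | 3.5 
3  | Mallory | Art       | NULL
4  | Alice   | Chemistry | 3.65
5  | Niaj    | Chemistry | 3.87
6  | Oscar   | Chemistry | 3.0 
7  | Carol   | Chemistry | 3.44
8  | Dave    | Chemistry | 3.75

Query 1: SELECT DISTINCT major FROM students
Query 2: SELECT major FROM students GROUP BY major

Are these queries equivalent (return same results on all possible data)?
Yes, equivalent

Both queries return: [('Art',), ('Chemistry',)]

Reason: Both get unique majors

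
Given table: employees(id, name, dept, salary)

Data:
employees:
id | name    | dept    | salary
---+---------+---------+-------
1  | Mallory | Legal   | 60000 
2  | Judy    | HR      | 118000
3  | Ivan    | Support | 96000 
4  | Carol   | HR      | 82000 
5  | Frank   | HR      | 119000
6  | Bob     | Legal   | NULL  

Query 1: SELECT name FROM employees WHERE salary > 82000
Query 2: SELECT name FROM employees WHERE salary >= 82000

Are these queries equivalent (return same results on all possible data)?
No, not equivalent

Query 1 returns: [('Judy',), ('Ivan',), ('Frank',)]
Query 2 returns: [('Judy',), ('Ivan',), ('Carol',), ('Frank',)]

Reason: > vs >= gives different results when salary = 82000 exists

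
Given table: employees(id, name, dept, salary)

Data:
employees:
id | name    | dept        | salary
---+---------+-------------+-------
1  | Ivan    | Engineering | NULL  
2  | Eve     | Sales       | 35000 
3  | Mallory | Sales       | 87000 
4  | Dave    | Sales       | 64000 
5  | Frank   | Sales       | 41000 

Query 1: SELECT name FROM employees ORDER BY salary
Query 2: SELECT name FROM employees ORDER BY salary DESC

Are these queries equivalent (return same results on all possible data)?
No, not equivalent

Query 1 returns: [('Ivan',), ('Eve',), ('Frank',), ('Dave',), ('Mallory',)]
Query 2 returns: [('Mallory',), ('Dave',), ('Frank',), ('Eve',), ('Ivan',)]

Reason: ASC vs DESC gives opposite ordering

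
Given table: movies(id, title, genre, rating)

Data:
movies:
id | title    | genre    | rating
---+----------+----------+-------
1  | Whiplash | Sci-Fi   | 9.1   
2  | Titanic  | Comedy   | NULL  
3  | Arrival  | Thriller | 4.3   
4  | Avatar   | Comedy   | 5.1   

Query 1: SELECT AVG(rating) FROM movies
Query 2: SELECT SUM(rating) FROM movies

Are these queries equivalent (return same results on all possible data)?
No, not equivalent

Query 1 returns: [(6.166666666666667,)]
Query 2 returns: [(18.5,)]

Reason: AVG vs SUM give different aggregate values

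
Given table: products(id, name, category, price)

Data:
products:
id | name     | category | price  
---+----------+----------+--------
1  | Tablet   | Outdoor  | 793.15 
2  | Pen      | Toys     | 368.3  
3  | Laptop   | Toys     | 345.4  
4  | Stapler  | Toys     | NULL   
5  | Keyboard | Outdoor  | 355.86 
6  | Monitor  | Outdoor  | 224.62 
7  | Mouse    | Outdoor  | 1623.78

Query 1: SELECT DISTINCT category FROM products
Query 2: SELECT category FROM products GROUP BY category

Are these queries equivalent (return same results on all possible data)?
Yes, equivalent

Both queries return: [('Outdoor',), ('Toys',)]

Reason: Both get unique categorys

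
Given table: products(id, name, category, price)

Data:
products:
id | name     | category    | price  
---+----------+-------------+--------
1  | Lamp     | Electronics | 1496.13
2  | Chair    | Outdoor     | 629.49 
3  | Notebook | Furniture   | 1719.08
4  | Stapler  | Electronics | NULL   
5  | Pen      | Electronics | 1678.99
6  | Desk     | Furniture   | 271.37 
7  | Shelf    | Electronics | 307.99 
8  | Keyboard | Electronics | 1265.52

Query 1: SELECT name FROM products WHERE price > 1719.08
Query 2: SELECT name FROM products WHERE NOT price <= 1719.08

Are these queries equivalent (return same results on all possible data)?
Yes, equivalent

Both queries return: []

Reason: Both filter price > 1719.08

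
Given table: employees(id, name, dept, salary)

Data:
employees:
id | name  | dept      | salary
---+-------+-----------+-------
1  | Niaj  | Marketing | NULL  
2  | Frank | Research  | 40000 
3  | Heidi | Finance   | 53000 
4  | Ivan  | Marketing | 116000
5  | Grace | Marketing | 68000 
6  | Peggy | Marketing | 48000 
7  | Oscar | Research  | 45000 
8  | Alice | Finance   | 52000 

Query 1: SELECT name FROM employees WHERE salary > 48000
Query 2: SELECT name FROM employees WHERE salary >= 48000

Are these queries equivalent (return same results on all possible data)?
No, not equivalent

Query 1 returns: [('Heidi',), ('Ivan',), ('Grace',), ('Alice',)]
Query 2 returns: [('Heidi',), ('Ivan',), ('Grace',), ('Peggy',), ('Alice',)]

Reason: > vs >= gives different results when salary = 48000 exists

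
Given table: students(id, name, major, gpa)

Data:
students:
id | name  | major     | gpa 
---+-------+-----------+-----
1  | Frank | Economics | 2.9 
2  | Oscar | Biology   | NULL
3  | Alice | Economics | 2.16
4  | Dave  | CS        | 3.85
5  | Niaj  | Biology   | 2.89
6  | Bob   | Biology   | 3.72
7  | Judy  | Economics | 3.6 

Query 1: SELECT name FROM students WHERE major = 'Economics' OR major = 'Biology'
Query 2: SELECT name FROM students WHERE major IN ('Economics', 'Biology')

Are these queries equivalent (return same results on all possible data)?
Yes, equivalent

Both queries return: [('Alice',), ('Bob',), ('Frank',), ('Judy',), ('Niaj',), ('Oscar',)]

Reason: OR vs IN are equivalent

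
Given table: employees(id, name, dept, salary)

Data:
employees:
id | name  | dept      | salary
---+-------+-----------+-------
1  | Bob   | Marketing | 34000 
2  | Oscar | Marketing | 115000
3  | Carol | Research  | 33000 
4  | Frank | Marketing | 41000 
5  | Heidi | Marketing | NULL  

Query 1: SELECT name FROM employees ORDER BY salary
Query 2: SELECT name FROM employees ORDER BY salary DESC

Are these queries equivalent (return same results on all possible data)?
No, not equivalent

Query 1 returns: [('Heidi',), ('Carol',), ('Bob',), ('Frank',), ('Oscar',)]
Query 2 returns: [('Oscar',), ('Frank',), ('Bob',), ('Carol',), ('Heidi',)]

Reason: ASC vs DESC gives opposite ordering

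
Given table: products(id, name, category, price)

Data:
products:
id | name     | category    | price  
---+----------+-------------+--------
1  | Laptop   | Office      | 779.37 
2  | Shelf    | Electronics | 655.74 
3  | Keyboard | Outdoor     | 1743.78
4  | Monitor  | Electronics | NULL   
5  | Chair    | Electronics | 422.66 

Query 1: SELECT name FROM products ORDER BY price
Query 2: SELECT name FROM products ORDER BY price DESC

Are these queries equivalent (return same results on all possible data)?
No, not equivalent

Query 1 returns: [('Monitor',), ('Chair',), ('Shelf',), ('Laptop',), ('Keyboard',)]
Query 2 returns: [('Keyboard',), ('Laptop',), ('Shelf',), ('Chair',), ('Monitor',)]

Reason: ASC vs DESC gives opposite ordering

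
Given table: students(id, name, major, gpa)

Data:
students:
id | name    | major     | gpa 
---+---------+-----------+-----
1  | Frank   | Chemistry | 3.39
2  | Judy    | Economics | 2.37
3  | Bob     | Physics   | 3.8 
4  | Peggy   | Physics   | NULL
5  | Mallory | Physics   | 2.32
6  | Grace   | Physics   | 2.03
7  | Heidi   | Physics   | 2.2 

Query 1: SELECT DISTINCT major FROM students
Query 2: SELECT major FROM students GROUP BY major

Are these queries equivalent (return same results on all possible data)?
Yes, equivalent

Both queries return: [('Chemistry',), ('Economics',), ('Physics',)]

Reason: Both get unique majors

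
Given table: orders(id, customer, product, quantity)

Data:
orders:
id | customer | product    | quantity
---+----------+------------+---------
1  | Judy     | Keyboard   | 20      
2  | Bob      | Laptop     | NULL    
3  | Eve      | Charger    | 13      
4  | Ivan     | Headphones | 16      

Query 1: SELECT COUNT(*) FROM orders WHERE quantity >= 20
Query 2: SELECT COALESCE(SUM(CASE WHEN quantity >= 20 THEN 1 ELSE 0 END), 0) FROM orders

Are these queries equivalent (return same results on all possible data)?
Yes, equivalent

Both queries return: [(1,)]

Reason: COUNT with WHERE vs conditional SUM (COALESCE handles empty-table NULL)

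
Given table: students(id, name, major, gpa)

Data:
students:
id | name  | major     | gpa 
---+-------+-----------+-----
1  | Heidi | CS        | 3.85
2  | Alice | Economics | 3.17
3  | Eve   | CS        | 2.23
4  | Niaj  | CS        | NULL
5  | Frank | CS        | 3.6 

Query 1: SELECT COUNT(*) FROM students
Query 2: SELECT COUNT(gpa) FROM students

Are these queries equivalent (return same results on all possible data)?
No, not equivalent

Query 1 returns: [(5,)]
Query 2 returns: [(4,)]

Reason: COUNT(*) includes NULLs, COUNT(column) excludes them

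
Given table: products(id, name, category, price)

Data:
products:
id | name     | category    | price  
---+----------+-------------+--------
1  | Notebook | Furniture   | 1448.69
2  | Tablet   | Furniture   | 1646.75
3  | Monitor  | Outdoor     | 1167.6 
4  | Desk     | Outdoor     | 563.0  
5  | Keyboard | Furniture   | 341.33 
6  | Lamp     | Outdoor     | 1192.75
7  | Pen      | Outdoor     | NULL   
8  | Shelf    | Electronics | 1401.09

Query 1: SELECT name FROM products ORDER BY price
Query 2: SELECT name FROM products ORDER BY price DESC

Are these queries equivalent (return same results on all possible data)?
No, not equivalent

Query 1 returns: [('Pen',), ('Keyboard',), ('Desk',), ('Monitor',), ('Lamp',), ('Shelf',), ('Notebook',), ('Tablet',)]
Query 2 returns: [('Tablet',), ('Notebook',), ('Shelf',), ('Lamp',), ('Monitor',), ('Desk',), ('Keyboard',), ('Pen',)]

Reason: ASC vs DESC gives opposite ordering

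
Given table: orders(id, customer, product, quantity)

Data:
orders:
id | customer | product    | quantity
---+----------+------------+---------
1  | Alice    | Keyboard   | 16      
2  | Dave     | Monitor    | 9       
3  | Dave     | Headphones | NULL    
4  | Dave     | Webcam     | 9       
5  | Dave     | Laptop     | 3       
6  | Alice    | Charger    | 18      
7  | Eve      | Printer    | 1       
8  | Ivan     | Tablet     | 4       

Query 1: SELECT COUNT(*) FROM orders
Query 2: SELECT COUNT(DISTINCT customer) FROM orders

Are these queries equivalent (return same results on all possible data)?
No, not equivalent

Query 1 returns: [(8,)]
Query 2 returns: [(4,)]

Reason: COUNT(*) counts rows, COUNT(DISTINCT customer) counts unique customers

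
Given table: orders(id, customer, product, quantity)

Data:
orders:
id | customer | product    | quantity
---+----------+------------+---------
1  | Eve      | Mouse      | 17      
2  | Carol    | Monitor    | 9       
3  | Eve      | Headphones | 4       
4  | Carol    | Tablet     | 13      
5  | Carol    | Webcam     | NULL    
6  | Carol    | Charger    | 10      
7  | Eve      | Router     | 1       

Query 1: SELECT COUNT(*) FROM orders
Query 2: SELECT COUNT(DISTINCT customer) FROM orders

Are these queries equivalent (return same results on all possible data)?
No, not equivalent

Query 1 returns: [(7,)]
Query 2 returns: [(2,)]

Reason: COUNT(*) counts rows, COUNT(DISTINCT customer) counts unique customers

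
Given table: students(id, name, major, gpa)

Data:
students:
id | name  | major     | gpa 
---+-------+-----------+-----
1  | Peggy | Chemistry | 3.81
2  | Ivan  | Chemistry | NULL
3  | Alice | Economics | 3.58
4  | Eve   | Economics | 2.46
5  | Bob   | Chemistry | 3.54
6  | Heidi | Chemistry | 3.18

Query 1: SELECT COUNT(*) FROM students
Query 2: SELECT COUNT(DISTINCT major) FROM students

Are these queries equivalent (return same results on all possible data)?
No, not equivalent

Query 1 returns: [(6,)]
Query 2 returns: [(2,)]

Reason: COUNT(*) counts rows, COUNT(DISTINCT major) counts unique majors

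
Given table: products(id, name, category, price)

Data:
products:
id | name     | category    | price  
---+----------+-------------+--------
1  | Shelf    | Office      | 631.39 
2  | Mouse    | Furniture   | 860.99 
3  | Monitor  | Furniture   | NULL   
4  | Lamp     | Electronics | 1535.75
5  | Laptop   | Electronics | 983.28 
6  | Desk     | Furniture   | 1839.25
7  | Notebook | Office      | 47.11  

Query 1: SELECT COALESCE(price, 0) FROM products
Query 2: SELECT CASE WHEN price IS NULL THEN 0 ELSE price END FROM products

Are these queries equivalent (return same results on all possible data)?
Yes, equivalent

Both queries return: [(0,), (47.11,), (631.39,), (860.99,), (983.28,), (1535.75,), (1839.25,)]

Reason: COALESCE vs CASE for NULL handling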